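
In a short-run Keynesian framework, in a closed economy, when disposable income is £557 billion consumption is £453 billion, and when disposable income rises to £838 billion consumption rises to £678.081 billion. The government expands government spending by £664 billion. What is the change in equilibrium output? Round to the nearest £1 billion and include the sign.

MPC = ΔC/ΔYd = (678.081 − 453)/(838 − 557) = 225.081/281 = 0.801.
Spending multiplier = 1/(1 − MPC) = 1/(1 − 0.801) = 1/0.199 ≈ 5.025.
ΔY = k × ΔG = (+£664 billion) / 0.199 ≈ +£3,337 billion.

+£3,337 billion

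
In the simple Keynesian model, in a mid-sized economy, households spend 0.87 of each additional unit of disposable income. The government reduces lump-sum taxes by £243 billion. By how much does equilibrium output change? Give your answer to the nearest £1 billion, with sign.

+£1,626 billion

A lump-sum tax change of −£243 billion shifts disposable income by +£243 billion; first-round consumption changes by −c × ΔT = −0.87 × (−£243 billion) = +£211.41 billion.
Expenditure multiplier = 1/(1 − MPC) = 1/(1 − 0.87) = 1/0.13 ≈ 7.692.
The tax multiplier is −c × k ≈ −6.692, so ΔY = k × (−c·ΔT) = (+£211.41 billion) / 0.13 ≈ +£1,626 billion.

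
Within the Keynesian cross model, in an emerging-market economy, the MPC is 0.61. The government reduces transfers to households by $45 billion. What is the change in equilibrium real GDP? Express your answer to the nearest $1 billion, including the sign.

The transfer change shifts disposable income by −$45 billion, so first-round consumption changes by c·ΔTR = 0.61 × (−$45 billion) = −$27.45 billion.
Expenditure multiplier = 1/(1 − MPC) = 1/(1 − 0.61) = 1/0.39 ≈ 2.564.
The transfer multiplier is c × k ≈ 1.564, so ΔY = k × (c·ΔTR) = (−$27.45 billion) / 0.39 ≈ −$70 billion.

−$70 billion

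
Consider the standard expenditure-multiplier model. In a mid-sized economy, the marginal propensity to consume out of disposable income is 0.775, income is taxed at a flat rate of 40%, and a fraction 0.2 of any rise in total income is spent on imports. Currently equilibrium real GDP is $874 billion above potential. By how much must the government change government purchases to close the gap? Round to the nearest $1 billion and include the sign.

−$642 billion

Spending multiplier = 1/(1 − c(1−t) + m) = 1/(1 − 0.775×0.6 + 0.2) = 1/0.735 ≈ 1.361.
Need ΔY = −$874 billion, so ΔG = ΔY/k = (−$874 billion) × 0.735 ≈ −$642 billion.
The government should cut government purchases by $642 billion.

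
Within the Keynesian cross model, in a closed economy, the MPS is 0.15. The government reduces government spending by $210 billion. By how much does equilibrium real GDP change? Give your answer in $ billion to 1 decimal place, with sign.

−$1,400.0 billion

MPC = 1 − MPS = 1 − 0.15 = 0.85.
Spending multiplier = 1/(1 − MPC) = 1/(1 − 0.85) = 1/0.15 ≈ 6.667.
ΔY = k × ΔG = (−$210 billion) / 0.15 = −$1,400 billion.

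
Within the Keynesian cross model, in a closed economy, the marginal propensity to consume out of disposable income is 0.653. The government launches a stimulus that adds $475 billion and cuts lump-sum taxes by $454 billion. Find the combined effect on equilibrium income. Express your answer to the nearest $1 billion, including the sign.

Expenditure multiplier = 1/(1 − MPC) = 1/(1 − 0.653) = 1/0.347 ≈ 2.882.
ΔG contributes k·ΔG = (+$475 billion) / 0.347 ≈ +$1,368.9 billion.
ΔT of −$454 billion changes first-round spending by −c·ΔT = +$296.462 billion, contributing k·(−c·ΔT) = (+$296.462 billion) / 0.347 ≈ +$854.4 billion.
Net ΔY = k(ΔG − c·ΔT) = (+$771.462 billion) / 0.347 ≈ +$2,223 billion.

+$2,223 billion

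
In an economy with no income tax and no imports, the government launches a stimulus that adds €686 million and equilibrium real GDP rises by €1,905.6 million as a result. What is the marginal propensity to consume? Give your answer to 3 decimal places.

0.640

Implied spending multiplier k = ΔY/ΔG = 1,905.6/686 ≈ 2.7778.
Since k = 1/(1 − MPC), MPC = 1 − 1/k = 1 − ΔG/ΔY = 1 − 686/1,905.6 ≈ 0.640.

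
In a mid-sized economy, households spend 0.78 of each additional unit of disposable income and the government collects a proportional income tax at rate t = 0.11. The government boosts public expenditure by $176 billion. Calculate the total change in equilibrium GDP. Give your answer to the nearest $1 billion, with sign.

Expenditure multiplier = 1/(1 − c(1−t)) = 1/(1 − 0.78×0.89) = 1/0.3058 ≈ 3.27.
ΔY = k × ΔG = (+$176 billion) / 0.3058 ≈ +$576 billion.

+$576 billion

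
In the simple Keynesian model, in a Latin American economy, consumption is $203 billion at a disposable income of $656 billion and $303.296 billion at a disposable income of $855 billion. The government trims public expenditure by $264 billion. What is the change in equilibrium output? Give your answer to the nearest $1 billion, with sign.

−$532 billion

MPC = ΔC/ΔYd = (303.296 − 203)/(855 − 656) = 100.296/199 = 0.504.
Spending multiplier = 1/(1 − MPC) = 1/(1 − 0.504) = 1/0.496 ≈ 2.016.
ΔY = k × ΔG = (−$264 billion) / 0.496 ≈ −$532 billion.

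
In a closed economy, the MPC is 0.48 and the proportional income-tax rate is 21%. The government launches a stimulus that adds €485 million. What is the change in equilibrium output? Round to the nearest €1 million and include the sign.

Spending multiplier = 1/(1 − c(1−t)) = 1/(1 − 0.48×0.79) = 1/0.6208 ≈ 1.611.
ΔY = k × ΔG = (+€485 million) / 0.6208 ≈ +€781 million.

+€781 million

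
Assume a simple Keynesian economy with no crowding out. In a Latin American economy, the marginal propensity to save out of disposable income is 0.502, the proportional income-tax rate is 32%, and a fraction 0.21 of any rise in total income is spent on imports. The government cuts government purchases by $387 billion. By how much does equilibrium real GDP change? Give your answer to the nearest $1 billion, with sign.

−$444 billion

MPC = 1 − MPS = 1 − 0.502 = 0.498.
Spending multiplier = 1/(1 − c(1−t) + m) = 1/(1 − 0.498×0.68 + 0.21) = 1/0.87136 ≈ 1.148.
ΔY = k × ΔG = (−$387 billion) / 0.87136 ≈ −$444 billion.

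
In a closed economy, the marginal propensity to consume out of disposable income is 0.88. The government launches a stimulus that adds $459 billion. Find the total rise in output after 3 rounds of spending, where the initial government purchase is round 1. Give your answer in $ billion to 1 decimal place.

$1,218.4 billion

Round 1 adds ΔG = $459 billion; each later round is MPC = 0.88 times the previous.
After 3 rounds: 459 + 403.92 + 355.4496 = ΔG·(1 − c^3)/(1 − c) = 459 × (1 − 0.681472)/0.12 ≈ $1,218.4 billion.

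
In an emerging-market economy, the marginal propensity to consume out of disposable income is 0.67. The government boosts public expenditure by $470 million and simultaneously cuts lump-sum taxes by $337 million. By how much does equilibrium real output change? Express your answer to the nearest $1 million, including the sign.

+$2,108 million

Expenditure multiplier = 1/(1 − MPC) = 1/(1 − 0.67) = 1/0.33 ≈ 3.03.
ΔG contributes k·ΔG = (+$470 million) / 0.33 ≈ +$1,424.2 million.
ΔT of −$337 million changes first-round spending by −c·ΔT = +$225.79 million, contributing k·(−c·ΔT) = (+$225.79 million) / 0.33 ≈ +$684.2 million.
Net ΔY = k(ΔG − c·ΔT) = (+$695.79 million) / 0.33 ≈ +$2,108 million.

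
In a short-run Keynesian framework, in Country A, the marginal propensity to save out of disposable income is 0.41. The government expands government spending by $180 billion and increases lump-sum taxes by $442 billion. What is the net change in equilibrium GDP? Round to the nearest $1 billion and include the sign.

−$197 billion

MPC = 1 − MPS = 1 − 0.41 = 0.59.
Expenditure multiplier = 1/(1 − MPC) = 1/(1 − 0.59) = 1/0.41 ≈ 2.439.
ΔG contributes k·ΔG = (+$180 billion) / 0.41 ≈ +$439 billion.
ΔT of +$442 billion changes first-round spending by −c·ΔT = −$260.78 billion, contributing k·(−c·ΔT) = (−$260.78 billion) / 0.41 ≈ −$636 billion.
Net ΔY = k(ΔG − c·ΔT) = (−$80.78 billion) / 0.41 ≈ −$197 billion.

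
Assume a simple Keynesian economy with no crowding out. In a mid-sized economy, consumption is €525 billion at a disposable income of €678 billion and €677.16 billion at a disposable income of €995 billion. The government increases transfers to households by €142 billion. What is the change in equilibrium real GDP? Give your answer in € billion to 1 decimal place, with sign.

+€131.1 billion

MPC = ΔC/ΔYd = (677.16 − 525)/(995 − 678) = 152.16/317 = 0.48.
The transfer change shifts disposable income by +€142 billion, so first-round consumption changes by c·ΔTR = 0.48 × (+€142 billion) = +€68.16 billion.
Expenditure multiplier = 1/(1 − MPC) = 1/(1 − 0.48) = 1/0.52 ≈ 1.923.
The transfer multiplier is c × k ≈ 0.923, so ΔY = k × (c·ΔTR) = (+€68.16 billion) / 0.52 ≈ +€131.1 billion.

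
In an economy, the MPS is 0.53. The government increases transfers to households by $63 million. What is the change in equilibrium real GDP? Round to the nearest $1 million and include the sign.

MPC = 1 − MPS = 1 − 0.53 = 0.47.
The transfer change shifts disposable income by +$63 million, so first-round consumption changes by c·ΔTR = 0.47 × (+$63 million) = +$29.61 million.
Expenditure multiplier = 1/(1 − MPC) = 1/(1 − 0.47) = 1/0.53 ≈ 1.887.
The transfer multiplier is c × k ≈ 0.887, so ΔY = k × (c·ΔTR) = (+$29.61 million) / 0.53 ≈ +$56 million.

+$56 million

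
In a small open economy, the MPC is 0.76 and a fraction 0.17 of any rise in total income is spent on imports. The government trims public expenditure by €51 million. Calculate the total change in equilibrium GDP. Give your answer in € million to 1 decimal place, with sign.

Government-spending multiplier = 1/(1 − c + m) = 1/(1 − 0.76 + 0.17) = 1/0.41 ≈ 2.439.
ΔY = k × ΔG = (−€51 million) / 0.41 ≈ −€124.4 million.

−€124.4 million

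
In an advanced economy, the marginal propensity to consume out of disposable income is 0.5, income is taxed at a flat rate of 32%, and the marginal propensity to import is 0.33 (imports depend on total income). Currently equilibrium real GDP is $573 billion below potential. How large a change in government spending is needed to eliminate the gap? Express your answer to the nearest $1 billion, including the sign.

Spending multiplier = 1/(1 − c(1−t) + m) = 1/(1 − 0.5×0.68 + 0.33) = 1/0.99 ≈ 1.01.
Need ΔY = +$573 billion, so ΔG = ΔY/k = (+$573 billion) × 0.99 ≈ +$567 billion.
The government should increase government spending by $567 billion.

+$567 billion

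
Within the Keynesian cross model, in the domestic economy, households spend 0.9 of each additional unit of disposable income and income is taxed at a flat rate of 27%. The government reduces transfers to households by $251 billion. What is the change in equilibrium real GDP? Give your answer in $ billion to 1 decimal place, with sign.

−$658.6 billion

The transfer change shifts disposable income by −$251 billion, so first-round consumption changes by c·ΔTR = 0.9 × (−$251 billion) = −$225.9 billion.
Expenditure multiplier = 1/(1 − c(1−t)) = 1/(1 − 0.9×0.73) = 1/0.343 ≈ 2.915.
The transfer multiplier is c × k ≈ 2.624, so ΔY = k × (c·ΔTR) = (−$225.9 billion) / 0.343 ≈ −$658.6 billion.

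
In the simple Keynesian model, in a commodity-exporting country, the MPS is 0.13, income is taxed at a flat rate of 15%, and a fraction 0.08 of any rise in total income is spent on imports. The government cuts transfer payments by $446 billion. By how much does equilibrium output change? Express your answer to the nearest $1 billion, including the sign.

MPC = 1 − MPS = 1 − 0.13 = 0.87.
The transfer change shifts disposable income by −$446 billion, so first-round consumption changes by c·ΔTR = 0.87 × (−$446 billion) = −$388.02 billion.
Expenditure multiplier = 1/(1 − c(1−t) + m) = 1/(1 − 0.87×0.85 + 0.08) = 1/0.3405 ≈ 2.937.
The transfer multiplier is c × k ≈ 2.555, so ΔY = k × (c·ΔTR) = (−$388.02 billion) / 0.3405 ≈ −$1,140 billion.

−$1,140 billion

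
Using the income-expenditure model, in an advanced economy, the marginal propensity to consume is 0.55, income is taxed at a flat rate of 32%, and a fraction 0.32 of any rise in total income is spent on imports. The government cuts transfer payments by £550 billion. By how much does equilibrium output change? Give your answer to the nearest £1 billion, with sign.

The transfer change shifts disposable income by −£550 billion, so first-round consumption changes by c·ΔTR = 0.55 × (−£550 billion) = −£302.5 billion.
Expenditure multiplier = 1/(1 − c(1−t) + m) = 1/(1 − 0.55×0.68 + 0.32) = 1/0.946 ≈ 1.057.
The transfer multiplier is c × k ≈ 0.581, so ΔY = k × (c·ΔTR) = (−£302.5 billion) / 0.946 ≈ −£320 billion.

−£320 billion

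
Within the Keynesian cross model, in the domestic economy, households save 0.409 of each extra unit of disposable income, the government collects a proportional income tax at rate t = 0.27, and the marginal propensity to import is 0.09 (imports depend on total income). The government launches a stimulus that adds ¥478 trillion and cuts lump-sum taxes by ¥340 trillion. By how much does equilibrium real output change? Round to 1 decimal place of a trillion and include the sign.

+¥1,030.9 trillion

MPC = 1 − MPS = 1 − 0.409 = 0.591.
Expenditure multiplier = 1/(1 − c(1−t) + m) = 1/(1 − 0.591×0.73 + 0.09) = 1/0.65857 ≈ 1.518.
ΔG contributes k·ΔG = (+¥478 trillion) / 0.65857 ≈ +¥725.8 trillion.
ΔT of −¥340 trillion changes first-round spending by −c·ΔT = +¥200.94 trillion, contributing k·(−c·ΔT) = (+¥200.94 trillion) / 0.65857 ≈ +¥305.1 trillion.
Net ΔY = k(ΔG − c·ΔT) = (+¥678.94 trillion) / 0.65857 ≈ +¥1,030.9 trillion.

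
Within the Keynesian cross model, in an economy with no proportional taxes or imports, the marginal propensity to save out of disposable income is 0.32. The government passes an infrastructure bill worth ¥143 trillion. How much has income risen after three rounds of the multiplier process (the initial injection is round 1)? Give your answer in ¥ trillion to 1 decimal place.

¥306.4 trillion

MPC = 1 − MPS = 1 − 0.32 = 0.68.
Round 1 adds ΔG = ¥143 trillion; each later round is MPC = 0.68 times the previous.
After 3 rounds: 143 + 97.24 + 66.1232 = ΔG·(1 − c^3)/(1 − c) = 143 × (1 − 0.314432)/0.32 ≈ ¥306.4 trillion.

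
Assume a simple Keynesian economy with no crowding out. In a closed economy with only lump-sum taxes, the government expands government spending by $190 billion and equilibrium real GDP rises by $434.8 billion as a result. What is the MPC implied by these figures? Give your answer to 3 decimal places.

Implied spending multiplier k = ΔY/ΔG = 434.8/190 ≈ 2.2884.
Since k = 1/(1 − MPC), MPC = 1 − 1/k = 1 − ΔG/ΔY = 1 − 190/434.8 ≈ 0.563.

0.563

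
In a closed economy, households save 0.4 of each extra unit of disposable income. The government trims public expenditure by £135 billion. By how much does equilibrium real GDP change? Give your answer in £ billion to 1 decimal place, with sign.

MPC = 1 − MPS = 1 − 0.4 = 0.6.
Spending multiplier = 1/(1 − MPC) = 1/(1 − 0.6) = 1/0.4 = 2.5.
ΔY = k × ΔG = (−£135 billion) / 0.4 = −£337.5 billion.

−£337.5 billion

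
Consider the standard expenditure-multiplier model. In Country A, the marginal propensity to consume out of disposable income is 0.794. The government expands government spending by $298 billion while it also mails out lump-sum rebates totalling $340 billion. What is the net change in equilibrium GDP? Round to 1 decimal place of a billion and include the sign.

+$2,757.1 billion

Expenditure multiplier = 1/(1 − MPC) = 1/(1 − 0.794) = 1/0.206 ≈ 4.854.
ΔG contributes k·ΔG = (+$298 billion) / 0.206 ≈ +$1,446.6 billion.
ΔT of −$340 billion changes first-round spending by −c·ΔT = +$269.96 billion, contributing k·(−c·ΔT) = (+$269.96 billion) / 0.206 ≈ +$1,310.5 billion.
Net ΔY = k(ΔG − c·ΔT) = (+$567.96 billion) / 0.206 ≈ +$2,757.1 billion.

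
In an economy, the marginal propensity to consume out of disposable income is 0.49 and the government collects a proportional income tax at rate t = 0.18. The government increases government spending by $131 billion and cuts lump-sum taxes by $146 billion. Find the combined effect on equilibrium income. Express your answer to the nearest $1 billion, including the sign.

Expenditure multiplier = 1/(1 − c(1−t)) = 1/(1 − 0.49×0.82) = 1/0.5982 ≈ 1.672.
ΔG contributes k·ΔG = (+$131 billion) / 0.5982 ≈ +$219 billion.
ΔT of −$146 billion changes first-round spending by −c·ΔT = +$71.54 billion, contributing k·(−c·ΔT) = (+$71.54 billion) / 0.5982 ≈ +$119.6 billion.
Net ΔY = k(ΔG − c·ΔT) = (+$202.54 billion) / 0.5982 ≈ +$339 billion.

+$339 billion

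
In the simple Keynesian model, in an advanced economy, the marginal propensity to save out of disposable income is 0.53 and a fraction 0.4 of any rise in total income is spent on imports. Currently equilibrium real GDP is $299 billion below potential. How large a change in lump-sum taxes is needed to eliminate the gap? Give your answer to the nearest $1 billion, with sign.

MPC = 1 − MPS = 1 − 0.53 = 0.47.
Spending multiplier = 1/(1 − c + m) = 1/(1 − 0.47 + 0.4) = 1/0.93 ≈ 1.075.
Tax multiplier = −c·k = −0.47/0.93 ≈ −0.505. Need ΔY = +$299 billion, so ΔT = ΔY/(−c·k) = −(+$299 billion) × 0.93 / 0.47 ≈ −$592 billion.
The government should cut lump-sum taxes by $592 billion.

−$592 billion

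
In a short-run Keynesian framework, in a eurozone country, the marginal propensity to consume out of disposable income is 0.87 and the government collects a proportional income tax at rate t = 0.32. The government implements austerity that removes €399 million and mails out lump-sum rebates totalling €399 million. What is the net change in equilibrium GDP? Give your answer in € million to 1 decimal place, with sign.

−€127.0 million

Expenditure multiplier = 1/(1 − c(1−t)) = 1/(1 − 0.87×0.68) = 1/0.4084 ≈ 2.449.
ΔG contributes k·ΔG = (−€399 million) / 0.4084 ≈ −€977 million.
ΔT of −€399 million changes first-round spending by −c·ΔT = +€347.13 million, contributing k·(−c·ΔT) = (+€347.13 million) / 0.4084 ≈ +€850 million.
Net ΔY = k(ΔG − c·ΔT) = (−€51.87 million) / 0.4084 ≈ −€127 million.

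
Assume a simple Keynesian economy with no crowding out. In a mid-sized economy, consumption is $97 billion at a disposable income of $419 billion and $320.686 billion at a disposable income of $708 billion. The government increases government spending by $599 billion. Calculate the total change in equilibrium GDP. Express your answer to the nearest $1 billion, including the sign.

+$2,650 billion

MPC = ΔC/ΔYd = (320.686 − 97)/(708 − 419) = 223.686/289 = 0.774.
Government-spending multiplier = 1/(1 − MPC) = 1/(1 − 0.774) = 1/0.226 ≈ 4.425.
ΔY = k × ΔG = (+$599 billion) / 0.226 ≈ +$2,650 billion.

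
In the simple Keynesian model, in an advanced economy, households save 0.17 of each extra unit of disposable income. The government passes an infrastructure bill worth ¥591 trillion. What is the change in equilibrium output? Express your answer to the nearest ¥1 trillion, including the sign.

MPC = 1 − MPS = 1 − 0.17 = 0.83.
Expenditure multiplier = 1/(1 − MPC) = 1/(1 − 0.83) = 1/0.17 ≈ 5.882.
ΔY = k × ΔG = (+¥591 trillion) / 0.17 ≈ +¥3,476 trillion.

+¥3,476 trillion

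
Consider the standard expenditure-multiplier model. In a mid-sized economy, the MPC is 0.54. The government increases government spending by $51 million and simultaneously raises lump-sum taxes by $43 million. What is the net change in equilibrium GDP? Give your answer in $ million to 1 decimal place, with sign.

Expenditure multiplier = 1/(1 − MPC) = 1/(1 − 0.54) = 1/0.46 ≈ 2.174.
ΔG contributes k·ΔG = (+$51 million) / 0.46 ≈ +$110.9 million.
ΔT of +$43 million changes first-round spending by −c·ΔT = −$23.22 million, contributing k·(−c·ΔT) = (−$23.22 million) / 0.46 ≈ −$50.5 million.
Net ΔY = k(ΔG − c·ΔT) = (+$27.78 million) / 0.46 ≈ +$60.4 million.

+$60.4 million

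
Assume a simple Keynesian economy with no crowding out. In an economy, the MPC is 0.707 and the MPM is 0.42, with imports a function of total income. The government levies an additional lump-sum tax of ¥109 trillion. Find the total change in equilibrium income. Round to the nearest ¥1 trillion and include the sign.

A lump-sum tax change of +¥109 trillion shifts disposable income by −¥109 trillion; first-round consumption changes by −c × ΔT = −0.707 × (+¥109 trillion) = −¥77.063 trillion.
Expenditure multiplier = 1/(1 − c + m) = 1/(1 − 0.707 + 0.42) = 1/0.713 ≈ 1.403.
The tax multiplier is −c × k ≈ −0.992, so ΔY = k × (−c·ΔT) = (−¥77.063 trillion) / 0.713 ≈ −¥108 trillion.

−¥108 trillion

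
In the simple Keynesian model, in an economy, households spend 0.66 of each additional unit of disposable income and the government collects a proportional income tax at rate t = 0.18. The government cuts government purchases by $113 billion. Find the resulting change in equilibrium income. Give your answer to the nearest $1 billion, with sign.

Expenditure multiplier = 1/(1 − c(1−t)) = 1/(1 − 0.66×0.82) = 1/0.4588 ≈ 2.18.
ΔY = k × ΔG = (−$113 billion) / 0.4588 ≈ −$246 billion.

−$246 billion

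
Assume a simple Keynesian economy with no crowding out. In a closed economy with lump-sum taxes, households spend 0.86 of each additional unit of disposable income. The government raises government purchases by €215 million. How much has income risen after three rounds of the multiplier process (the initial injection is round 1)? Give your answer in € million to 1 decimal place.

€558.9 million

Round 1 adds ΔG = €215 million; each later round is MPC = 0.86 times the previous.
After 3 rounds: 215 + 184.9 + 159.014 = ΔG·(1 − c^3)/(1 − c) = 215 × (1 − 0.636056)/0.14 ≈ €558.9 million.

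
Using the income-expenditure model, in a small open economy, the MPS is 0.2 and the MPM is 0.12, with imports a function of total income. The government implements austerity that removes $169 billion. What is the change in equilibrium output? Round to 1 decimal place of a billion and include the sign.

−$528.1 billion

MPC = 1 − MPS = 1 − 0.2 = 0.8.
Expenditure multiplier = 1/(1 − c + m) = 1/(1 − 0.8 + 0.12) = 1/0.32 = 3.125.
ΔY = k × ΔG = (−$169 billion) / 0.32 ≈ −$528.1 billion.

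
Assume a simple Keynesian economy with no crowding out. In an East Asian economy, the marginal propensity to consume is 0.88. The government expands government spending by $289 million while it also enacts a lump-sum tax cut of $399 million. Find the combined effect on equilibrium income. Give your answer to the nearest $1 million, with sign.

Expenditure multiplier = 1/(1 − MPC) = 1/(1 − 0.88) = 1/0.12 ≈ 8.333.
ΔG contributes k·ΔG = (+$289 million) / 0.12 ≈ +$2,408.3 million.
ΔT of −$399 million changes first-round spending by −c·ΔT = +$351.12 million, contributing k·(−c·ΔT) = (+$351.12 million) / 0.12 = +$2,926 million.
Net ΔY = k(ΔG − c·ΔT) = (+$640.12 million) / 0.12 ≈ +$5,334 million.

+$5,334 million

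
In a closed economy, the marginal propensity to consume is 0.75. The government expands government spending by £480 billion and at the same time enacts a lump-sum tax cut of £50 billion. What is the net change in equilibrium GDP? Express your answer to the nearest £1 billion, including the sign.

+£2,070 billion

Expenditure multiplier = 1/(1 − MPC) = 1/(1 − 0.75) = 1/0.25 = 4.
ΔG contributes k·ΔG = (+£480 billion) / 0.25 = +£1,920 billion.
ΔT of −£50 billion changes first-round spending by −c·ΔT = +£37.5 billion, contributing k·(−c·ΔT) = (+£37.5 billion) / 0.25 = +£150 billion.
Net ΔY = k(ΔG − c·ΔT) = (+£517.5 billion) / 0.25 = +£2,070 billion.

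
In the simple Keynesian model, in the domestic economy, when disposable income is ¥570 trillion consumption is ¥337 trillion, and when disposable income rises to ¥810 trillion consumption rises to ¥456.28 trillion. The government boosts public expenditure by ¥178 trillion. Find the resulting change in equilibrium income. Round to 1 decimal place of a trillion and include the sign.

MPC = ΔC/ΔYd = (456.28 − 337)/(810 − 570) = 119.28/240 = 0.497.
Expenditure multiplier = 1/(1 − MPC) = 1/(1 − 0.497) = 1/0.503 ≈ 1.988.
ΔY = k × ΔG = (+¥178 trillion) / 0.503 ≈ +¥353.9 trillion.

+¥353.9 trillion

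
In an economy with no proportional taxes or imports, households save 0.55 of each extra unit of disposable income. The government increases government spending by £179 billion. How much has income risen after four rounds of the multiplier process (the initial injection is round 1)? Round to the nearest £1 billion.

£312 billion

MPC = 1 − MPS = 1 − 0.55 = 0.45.
Round 1 adds ΔG = £179 billion; each later round is MPC = 0.45 times the previous.
After 4 rounds: 179 + 80.55 + 36.2475 + 16.311375 = ΔG·(1 − c^4)/(1 − c) = 179 × (1 − 0.04100625)/0.55 ≈ £312 billion.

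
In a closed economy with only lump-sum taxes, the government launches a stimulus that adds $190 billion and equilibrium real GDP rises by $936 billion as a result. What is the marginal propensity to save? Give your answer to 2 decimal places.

Implied spending multiplier k = ΔY/ΔG = 936/190 ≈ 4.9263.
Since k = 1/(1 − MPC), MPC = 1 − 1/k = 1 − ΔG/ΔY = 1 − 190/936 ≈ 0.80.
MPS = 1 − MPC = 0.20.

0.20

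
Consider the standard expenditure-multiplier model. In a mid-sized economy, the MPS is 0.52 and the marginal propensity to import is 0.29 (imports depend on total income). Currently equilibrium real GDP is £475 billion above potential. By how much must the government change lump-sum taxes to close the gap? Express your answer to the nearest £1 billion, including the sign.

+£802 billion

MPC = 1 − MPS = 1 − 0.52 = 0.48.
Spending multiplier = 1/(1 − c + m) = 1/(1 − 0.48 + 0.29) = 1/0.81 ≈ 1.235.
Tax multiplier = −c·k = −0.48/0.81 ≈ −0.593. Need ΔY = −£475 billion, so ΔT = ΔY/(−c·k) = −(−£475 billion) × 0.81 / 0.48 ≈ +£802 billion.
The government should raise lump-sum taxes by £802 billion.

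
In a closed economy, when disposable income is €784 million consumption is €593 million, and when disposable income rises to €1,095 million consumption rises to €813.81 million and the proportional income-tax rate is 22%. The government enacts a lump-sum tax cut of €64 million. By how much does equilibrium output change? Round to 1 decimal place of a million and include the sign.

MPC = ΔC/ΔYd = (813.81 − 593)/(1,095 − 784) = 220.81/311 = 0.71.
A lump-sum tax change of −€64 million shifts disposable income by +€64 million; first-round consumption changes by −c × ΔT = −0.71 × (−€64 million) = +€45.44 million.
Expenditure multiplier = 1/(1 − c(1−t)) = 1/(1 − 0.71×0.78) = 1/0.4462 ≈ 2.241.
The tax multiplier is −c × k ≈ −1.591, so ΔY = k × (−c·ΔT) = (+€45.44 million) / 0.4462 ≈ +€101.8 million.

+€101.8 million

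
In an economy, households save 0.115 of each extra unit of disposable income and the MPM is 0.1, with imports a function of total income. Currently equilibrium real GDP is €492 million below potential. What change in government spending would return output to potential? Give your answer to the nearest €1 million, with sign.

MPC = 1 − MPS = 1 − 0.115 = 0.885.
Spending multiplier = 1/(1 − c + m) = 1/(1 − 0.885 + 0.1) = 1/0.215 ≈ 4.651.
Need ΔY = +€492 million, so ΔG = ΔY/k = (+€492 million) × 0.215 ≈ +€106 million.
The government should increase government spending by €106 million.

+€106 million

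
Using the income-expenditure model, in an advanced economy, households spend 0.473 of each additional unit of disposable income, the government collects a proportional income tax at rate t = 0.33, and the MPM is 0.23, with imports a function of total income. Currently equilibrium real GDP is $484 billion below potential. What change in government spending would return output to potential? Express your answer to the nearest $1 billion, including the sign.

Spending multiplier = 1/(1 − c(1−t) + m) = 1/(1 − 0.473×0.67 + 0.23) = 1/0.91309 ≈ 1.095.
Need ΔY = +$484 billion, so ΔG = ΔY/k = (+$484 billion) × 0.91309 ≈ +$442 billion.
The government should increase government spending by $442 billion.

+$442 billion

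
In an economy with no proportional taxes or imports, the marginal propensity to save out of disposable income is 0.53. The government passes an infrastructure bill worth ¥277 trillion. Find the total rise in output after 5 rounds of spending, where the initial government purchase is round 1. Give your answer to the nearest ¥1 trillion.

MPC = 1 − MPS = 1 − 0.53 = 0.47.
Round 1 adds ΔG = ¥277 trillion; each later round is MPC = 0.47 times the previous.
After 5 rounds: 277 + 130.19 + 61.1893 + 28.758971 + 13.51671637 = ΔG·(1 − c^5)/(1 − c) = 277 × (1 − 0.0229345007)/0.53 ≈ ¥511 trillion.

¥511 trillion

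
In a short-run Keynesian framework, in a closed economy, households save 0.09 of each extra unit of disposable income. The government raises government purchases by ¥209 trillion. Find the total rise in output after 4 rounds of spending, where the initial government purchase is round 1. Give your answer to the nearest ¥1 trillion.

¥730 trillion

MPC = 1 − MPS = 1 − 0.09 = 0.91.
Round 1 adds ΔG = ¥209 trillion; each later round is MPC = 0.91 times the previous.
After 4 rounds: 209 + 190.19 + 173.0729 + 157.496339 = ΔG·(1 − c^4)/(1 − c) = 209 × (1 − 0.68574961)/0.09 ≈ ¥730 trillion.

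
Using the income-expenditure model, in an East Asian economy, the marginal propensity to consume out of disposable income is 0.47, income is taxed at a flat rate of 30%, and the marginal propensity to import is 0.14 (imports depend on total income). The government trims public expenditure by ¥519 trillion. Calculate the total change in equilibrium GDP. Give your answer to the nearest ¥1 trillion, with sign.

−¥640 trillion

Government-spending multiplier = 1/(1 − c(1−t) + m) = 1/(1 − 0.47×0.7 + 0.14) = 1/0.811 ≈ 1.233.
ΔY = k × ΔG = (−¥519 trillion) / 0.811 ≈ −¥640 trillion.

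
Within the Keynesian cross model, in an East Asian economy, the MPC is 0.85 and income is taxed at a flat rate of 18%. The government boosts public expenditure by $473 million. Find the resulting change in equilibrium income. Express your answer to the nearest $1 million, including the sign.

+$1,561 million

Expenditure multiplier = 1/(1 − c(1−t)) = 1/(1 − 0.85×0.82) = 1/0.303 ≈ 3.3.
ΔY = k × ΔG = (+$473 million) / 0.303 ≈ +$1,561 million.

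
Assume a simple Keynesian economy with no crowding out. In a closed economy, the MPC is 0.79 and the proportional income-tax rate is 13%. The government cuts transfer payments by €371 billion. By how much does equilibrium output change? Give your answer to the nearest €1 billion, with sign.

The transfer change shifts disposable income by −€371 billion, so first-round consumption changes by c·ΔTR = 0.79 × (−€371 billion) = −€293.09 billion.
Expenditure multiplier = 1/(1 − c(1−t)) = 1/(1 − 0.79×0.87) = 1/0.3127 ≈ 3.198.
The transfer multiplier is c × k ≈ 2.526, so ΔY = k × (c·ΔTR) = (−€293.09 billion) / 0.3127 ≈ −€937 billion.

−€937 billion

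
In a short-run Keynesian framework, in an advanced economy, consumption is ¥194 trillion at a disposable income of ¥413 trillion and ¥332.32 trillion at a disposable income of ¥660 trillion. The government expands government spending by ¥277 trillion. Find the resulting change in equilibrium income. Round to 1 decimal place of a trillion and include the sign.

MPC = ΔC/ΔYd = (332.32 − 194)/(660 − 413) = 138.32/247 = 0.56.
Spending multiplier = 1/(1 − MPC) = 1/(1 − 0.56) = 1/0.44 ≈ 2.273.
ΔY = k × ΔG = (+¥277 trillion) / 0.44 ≈ +¥629.5 trillion.

+¥629.5 trillion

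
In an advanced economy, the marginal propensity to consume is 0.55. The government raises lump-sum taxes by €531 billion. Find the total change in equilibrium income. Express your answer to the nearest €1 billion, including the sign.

A lump-sum tax change of +€531 billion shifts disposable income by −€531 billion; first-round consumption changes by −c × ΔT = −0.55 × (+€531 billion) = −€292.05 billion.
Expenditure multiplier = 1/(1 − MPC) = 1/(1 − 0.55) = 1/0.45 ≈ 2.222.
The tax multiplier is −c × k ≈ −1.222, so ΔY = k × (−c·ΔT) = (−€292.05 billion) / 0.45 = −€649 billion.

−€649 billion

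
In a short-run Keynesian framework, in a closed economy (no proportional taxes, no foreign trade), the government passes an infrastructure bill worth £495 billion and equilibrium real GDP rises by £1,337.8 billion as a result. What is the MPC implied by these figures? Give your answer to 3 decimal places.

0.630

Implied spending multiplier k = ΔY/ΔG = 1,337.8/495 ≈ 2.7026.
Since k = 1/(1 − MPC), MPC = 1 − 1/k = 1 − ΔG/ΔY = 1 − 495/1,337.8 ≈ 0.630.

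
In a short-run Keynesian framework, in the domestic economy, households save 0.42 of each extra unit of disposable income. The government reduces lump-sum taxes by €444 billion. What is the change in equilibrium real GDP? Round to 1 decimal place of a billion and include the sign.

+€613.1 billion

MPC = 1 − MPS = 1 − 0.42 = 0.58.
A lump-sum tax change of −€444 billion shifts disposable income by +€444 billion; first-round consumption changes by −c × ΔT = −0.58 × (−€444 billion) = +€257.52 billion.
Expenditure multiplier = 1/(1 − MPC) = 1/(1 − 0.58) = 1/0.42 ≈ 2.381.
The tax multiplier is −c × k ≈ −1.381, so ΔY = k × (−c·ΔT) = (+€257.52 billion) / 0.42 ≈ +€613.1 billion.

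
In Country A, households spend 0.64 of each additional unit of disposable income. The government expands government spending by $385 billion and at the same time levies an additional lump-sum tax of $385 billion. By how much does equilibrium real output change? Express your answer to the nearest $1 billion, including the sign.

+$385 billion

Expenditure multiplier = 1/(1 − MPC) = 1/(1 − 0.64) = 1/0.36 ≈ 2.778.
ΔG contributes k·ΔG = (+$385 billion) / 0.36 ≈ +$1,069.4 billion.
ΔT of +$385 billion changes first-round spending by −c·ΔT = −$246.4 billion, contributing k·(−c·ΔT) = (−$246.4 billion) / 0.36 ≈ −$684.4 billion.
With ΔG = ΔT and no other leakages, the balanced-budget multiplier is 1, so ΔY = ΔG = +$385 billion.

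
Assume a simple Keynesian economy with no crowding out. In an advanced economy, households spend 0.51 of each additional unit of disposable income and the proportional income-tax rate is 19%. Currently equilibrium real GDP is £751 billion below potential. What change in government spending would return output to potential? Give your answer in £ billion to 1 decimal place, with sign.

+£440.8 billion

Spending multiplier = 1/(1 − c(1−t)) = 1/(1 − 0.51×0.81) = 1/0.5869 ≈ 1.704.
Need ΔY = +£751 billion, so ΔG = ΔY/k = (+£751 billion) × 0.5869 ≈ +£440.8 billion.
The government should increase government spending by £440.8 billion.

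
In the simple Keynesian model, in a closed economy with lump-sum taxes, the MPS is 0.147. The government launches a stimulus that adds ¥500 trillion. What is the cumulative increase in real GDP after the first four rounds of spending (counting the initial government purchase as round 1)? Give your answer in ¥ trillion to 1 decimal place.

¥1,600.6 trillion

MPC = 1 − MPS = 1 − 0.147 = 0.853.
Round 1 adds ΔG = ¥500 trillion; each later round is MPC = 0.853 times the previous.
After 4 rounds: 500 + 426.5 + 363.8045 + 310.3252385 = ΔG·(1 − c^4)/(1 − c) = 500 × (1 − 0.529414856881)/0.147 ≈ ¥1,600.6 trillion.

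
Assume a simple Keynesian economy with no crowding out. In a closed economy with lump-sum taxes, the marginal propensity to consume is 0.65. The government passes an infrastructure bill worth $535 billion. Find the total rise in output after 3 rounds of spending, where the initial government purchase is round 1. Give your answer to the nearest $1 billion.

$1,109 billion

Round 1 adds ΔG = $535 billion; each later round is MPC = 0.65 times the previous.
After 3 rounds: 535 + 347.75 + 226.0375 = ΔG·(1 − c^3)/(1 − c) = 535 × (1 − 0.274625)/0.35 ≈ $1,109 billion.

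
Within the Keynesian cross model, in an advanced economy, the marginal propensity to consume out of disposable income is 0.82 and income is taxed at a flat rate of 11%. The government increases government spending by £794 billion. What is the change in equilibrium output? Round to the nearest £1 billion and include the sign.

Government-spending multiplier = 1/(1 − c(1−t)) = 1/(1 − 0.82×0.89) = 1/0.2702 ≈ 3.701.
ΔY = k × ΔG = (+£794 billion) / 0.2702 ≈ +£2,939 billion.

+£2,939 billion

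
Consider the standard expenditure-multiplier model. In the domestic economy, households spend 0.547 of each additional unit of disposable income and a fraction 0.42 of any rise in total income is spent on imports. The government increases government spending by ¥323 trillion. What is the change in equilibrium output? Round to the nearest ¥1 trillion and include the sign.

Government-spending multiplier = 1/(1 − c + m) = 1/(1 − 0.547 + 0.42) = 1/0.873 ≈ 1.145.
ΔY = k × ΔG = (+¥323 trillion) / 0.873 ≈ +¥370 trillion.

+¥370 trillion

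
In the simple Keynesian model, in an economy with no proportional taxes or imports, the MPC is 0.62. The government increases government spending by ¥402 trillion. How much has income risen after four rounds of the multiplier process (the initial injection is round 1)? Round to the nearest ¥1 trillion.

¥902 trillion

Round 1 adds ΔG = ¥402 trillion; each later round is MPC = 0.62 times the previous.
After 4 rounds: 402 + 249.24 + 154.5288 + 95.807856 = ΔG·(1 − c^4)/(1 − c) = 402 × (1 − 0.14776336)/0.38 ≈ ¥902 trillion.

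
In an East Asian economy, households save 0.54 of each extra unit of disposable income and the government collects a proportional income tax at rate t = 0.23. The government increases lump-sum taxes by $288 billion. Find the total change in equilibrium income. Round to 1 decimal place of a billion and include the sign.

−$205.1 billion

MPC = 1 − MPS = 1 − 0.54 = 0.46.
A lump-sum tax change of +$288 billion shifts disposable income by −$288 billion; first-round consumption changes by −c × ΔT = −0.46 × (+$288 billion) = −$132.48 billion.
Expenditure multiplier = 1/(1 − c(1−t)) = 1/(1 − 0.46×0.77) = 1/0.6458 ≈ 1.548.
The tax multiplier is −c × k ≈ −0.712, so ΔY = k × (−c·ΔT) = (−$132.48 billion) / 0.6458 ≈ −$205.1 billion.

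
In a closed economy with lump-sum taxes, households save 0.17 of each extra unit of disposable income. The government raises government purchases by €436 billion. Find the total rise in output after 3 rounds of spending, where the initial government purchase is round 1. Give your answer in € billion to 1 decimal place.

€1,098.2 billion

MPC = 1 − MPS = 1 − 0.17 = 0.83.
Round 1 adds ΔG = €436 billion; each later round is MPC = 0.83 times the previous.
After 3 rounds: 436 + 361.88 + 300.3604 = ΔG·(1 − c^3)/(1 − c) = 436 × (1 − 0.571787)/0.17 ≈ €1,098.2 billion.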